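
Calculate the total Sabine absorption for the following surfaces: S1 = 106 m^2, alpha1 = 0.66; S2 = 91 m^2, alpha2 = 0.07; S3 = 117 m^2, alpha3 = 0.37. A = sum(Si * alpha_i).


106 * 0.66 = 69.96
91 * 0.07 = 6.37
117 * 0.37 = 43.29
A_total = 69.96 + 6.37 + 43.29 = 119.62 m^2


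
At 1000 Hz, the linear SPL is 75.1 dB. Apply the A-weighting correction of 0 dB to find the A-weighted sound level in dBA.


A-weighting table: 1000 Hz -> 0 dB correction
SPL_A = SPL + correction = 75.1 + (0) = 75.1 dBA


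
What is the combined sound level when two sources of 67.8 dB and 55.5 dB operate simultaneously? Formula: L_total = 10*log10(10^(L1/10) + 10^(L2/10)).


10^(67.8/10) = 6.0256e+06
10^(55.5/10) = 354813
Sum = 6.0256e+06 + 354813 = 6.38041e+06
L_total = 10*log10(6.38041e+06) = 68.048 dB


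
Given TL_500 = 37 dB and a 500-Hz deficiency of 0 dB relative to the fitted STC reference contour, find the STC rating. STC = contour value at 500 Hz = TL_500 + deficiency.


By ASTM E413, STC = value of the fitted reference contour at 500 Hz.
Contour value at 500 Hz = TL_500 + deficiency = 37 + 0 = 37
STC = 37


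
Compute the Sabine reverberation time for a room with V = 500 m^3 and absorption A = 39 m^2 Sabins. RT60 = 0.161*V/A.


RT60 = 0.161 * 500 / 39 = 2.0641 s


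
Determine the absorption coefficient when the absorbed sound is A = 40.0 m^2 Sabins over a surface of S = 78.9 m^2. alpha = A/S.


Absorption coefficient = absorbed power / incident power
alpha = A / S = 40.0 / 78.9 = 0.50697


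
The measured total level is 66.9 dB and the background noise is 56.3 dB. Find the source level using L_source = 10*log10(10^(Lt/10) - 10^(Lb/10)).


10^(66.9/10) = 4.89779e+06
10^(56.3/10) = 426580
Difference = 4.89779e+06 - 426580 = 4.47121e+06
L_source = 10*log10(4.47121e+06) = 66.504 dB


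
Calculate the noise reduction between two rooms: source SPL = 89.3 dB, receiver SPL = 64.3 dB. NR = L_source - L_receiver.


NR = L_source - L_receiver (difference between source and receiving room levels)
NR = 89.3 - 64.3 = 25 dB


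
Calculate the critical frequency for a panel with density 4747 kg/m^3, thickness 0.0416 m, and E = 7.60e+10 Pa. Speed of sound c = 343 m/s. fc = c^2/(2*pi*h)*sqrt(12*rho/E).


12*rho/E = 12*4747/7.60e+10 = 7.49526e-07
sqrt(12*rho/E) = sqrt(7.49526e-07) = 0.000865752
c^2/(2*pi*h) = 343^2/(2*pi*0.0416) = 450106
fc = 450106 * 0.000865752 = 389.68 Hz


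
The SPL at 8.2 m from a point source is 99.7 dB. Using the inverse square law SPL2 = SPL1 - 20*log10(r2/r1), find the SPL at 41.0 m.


r2/r1 = 41.0/8.2 = 5
Correction = 20*log10(5) = 13.9794 dB
SPL2 = 99.7 - 13.9794 = 85.721 dB


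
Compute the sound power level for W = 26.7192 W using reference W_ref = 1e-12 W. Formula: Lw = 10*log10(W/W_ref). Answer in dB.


W / W_ref = 26.7192 / 1e-12 = 2.67192e+13
Lw = 10 * log10(2.67192e+13) = 134.27 dB


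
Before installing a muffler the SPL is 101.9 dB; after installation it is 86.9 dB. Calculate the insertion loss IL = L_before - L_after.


Insertion loss = SPL without muffler - SPL with muffler
IL = 101.9 - 86.9 = 15 dB


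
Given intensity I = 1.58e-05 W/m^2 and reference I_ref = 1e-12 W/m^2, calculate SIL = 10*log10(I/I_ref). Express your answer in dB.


I / I_ref = 1.58e-05 / 1e-12 = 1.58e+07
SIL = 10 * log10(1.58e+07) = 71.987 dB


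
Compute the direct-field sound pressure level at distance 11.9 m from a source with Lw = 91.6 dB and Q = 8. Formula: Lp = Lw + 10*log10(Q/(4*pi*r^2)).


4*pi*r^2 = 4*pi*11.9^2 = 1779.52 m^2
Q / (4*pi*r^2) = 8 / 1779.52 = 0.00449559
Lp = 91.6 + 10*log10(0.00449559) = 68.128 dB


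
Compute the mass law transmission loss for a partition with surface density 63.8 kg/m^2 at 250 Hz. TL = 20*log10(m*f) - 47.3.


m * f = 63.8 * 250 = 15950
20*log10(15950) = 84.0552 dB
TL = 84.0552 - 47.3 = 36.755 dB


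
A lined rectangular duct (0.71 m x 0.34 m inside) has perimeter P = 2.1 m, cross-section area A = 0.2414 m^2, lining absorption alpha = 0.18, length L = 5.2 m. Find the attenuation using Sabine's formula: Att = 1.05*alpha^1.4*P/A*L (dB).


alpha^1.4 = 0.18^1.4 = 0.0906529
Attenuation rate = 1.05 * alpha^1.4 * P / A
= 1.05 * 0.0906529 * 2.1 / 0.2414 = 0.828043 dB/m
Total Att = 0.828043 * 5.2 = 4.3058 dB


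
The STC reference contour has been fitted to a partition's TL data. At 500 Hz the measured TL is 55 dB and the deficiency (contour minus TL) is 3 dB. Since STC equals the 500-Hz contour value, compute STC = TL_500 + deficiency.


By ASTM E413, STC = value of the fitted reference contour at 500 Hz.
Contour value at 500 Hz = TL_500 + deficiency = 55 + 3 = 58
STC = 58


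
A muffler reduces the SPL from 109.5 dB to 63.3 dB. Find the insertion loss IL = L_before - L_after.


Insertion loss = SPL without muffler - SPL with muffler
IL = 109.5 - 63.3 = 46.2 dB


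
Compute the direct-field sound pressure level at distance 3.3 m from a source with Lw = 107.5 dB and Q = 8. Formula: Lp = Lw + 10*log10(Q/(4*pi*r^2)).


4*pi*r^2 = 4*pi*3.3^2 = 136.848 m^2
Q / (4*pi*r^2) = 8 / 136.848 = 0.058459
Lp = 107.5 + 10*log10(0.058459) = 95.169 dB


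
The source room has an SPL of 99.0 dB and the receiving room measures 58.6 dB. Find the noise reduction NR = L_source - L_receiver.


NR = L_source - L_receiver (difference between source and receiving room levels)
NR = 99.0 - 58.6 = 40.4 dB


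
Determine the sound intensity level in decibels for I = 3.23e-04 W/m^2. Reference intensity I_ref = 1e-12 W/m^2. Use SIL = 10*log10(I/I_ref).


I / I_ref = 3.23e-04 / 1e-12 = 3.23e+08
SIL = 10 * log10(3.23e+08) = 85.092 dB


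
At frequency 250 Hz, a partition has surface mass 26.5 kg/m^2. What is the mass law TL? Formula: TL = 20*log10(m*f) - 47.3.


m * f = 26.5 * 250 = 6625
20*log10(6625) = 76.4237 dB
TL = 76.4237 - 47.3 = 29.124 dB


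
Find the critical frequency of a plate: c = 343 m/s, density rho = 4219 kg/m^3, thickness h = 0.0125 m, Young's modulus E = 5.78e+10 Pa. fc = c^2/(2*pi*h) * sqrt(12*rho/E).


12*rho/E = 12*4219/5.78e+10 = 8.75917e-07
sqrt(12*rho/E) = sqrt(8.75917e-07) = 0.000935904
c^2/(2*pi*h) = 343^2/(2*pi*0.0125) = 1.49795e+06
fc = 1.49795e+06 * 0.000935904 = 1401.9 Hz


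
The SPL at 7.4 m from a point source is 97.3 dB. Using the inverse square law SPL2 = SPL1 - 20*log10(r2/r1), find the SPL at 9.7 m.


r2/r1 = 9.7/7.4 = 1.31081
Correction = 20*log10(1.31081) = 2.35079 dB
SPL2 = 97.3 - 2.35079 = 94.949 dB


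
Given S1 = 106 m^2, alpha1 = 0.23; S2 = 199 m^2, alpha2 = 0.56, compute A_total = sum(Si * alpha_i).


106 * 0.23 = 24.38
199 * 0.56 = 111.44
A_total = 24.38 + 111.44 = 135.82 m^2


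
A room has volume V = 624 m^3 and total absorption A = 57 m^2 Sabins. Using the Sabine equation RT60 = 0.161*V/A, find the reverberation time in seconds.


RT60 = 0.161 * 624 / 57 = 1.7625 s


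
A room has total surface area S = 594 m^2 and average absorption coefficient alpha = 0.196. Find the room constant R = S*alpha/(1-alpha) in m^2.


R = 594 * 0.196 / (1 - 0.196) = 144.81 m^2


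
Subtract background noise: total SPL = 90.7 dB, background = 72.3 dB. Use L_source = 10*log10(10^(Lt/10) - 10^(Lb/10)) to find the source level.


10^(90.7/10) = 1.1749e+09
10^(72.3/10) = 1.69824e+07
Difference = 1.1749e+09 - 1.69824e+07 = 1.15792e+09
L_source = 10*log10(1.15792e+09) = 90.637 dB


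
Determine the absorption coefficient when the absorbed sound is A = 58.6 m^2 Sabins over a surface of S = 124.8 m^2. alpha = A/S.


Absorption coefficient = absorbed power / incident power
alpha = A / S = 58.6 / 124.8 = 0.46955


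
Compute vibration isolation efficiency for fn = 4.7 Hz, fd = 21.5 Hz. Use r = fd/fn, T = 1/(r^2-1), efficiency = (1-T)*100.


r = 21.5 / 4.7 = 4.57447
r^2 - 1 = 4.57447^2 - 1 = 19.9258
T = 1/19.9258 = 0.0501862
Efficiency = (1 - 0.0501862)*100 = 94.981 %


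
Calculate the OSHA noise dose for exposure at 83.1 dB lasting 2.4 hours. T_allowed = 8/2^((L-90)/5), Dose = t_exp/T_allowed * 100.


T_allowed = 8 / 2^((83.1 - 90)/5) = 20.8215 hr
Dose = 2.4 / 20.8215 * 100 = 11.527 %


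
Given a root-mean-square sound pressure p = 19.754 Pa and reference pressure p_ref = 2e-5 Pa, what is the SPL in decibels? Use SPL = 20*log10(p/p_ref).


p / p_ref = 19.754 / 2e-5 = 987700
SPL = 20 * log10(987700) = 119.89 dB


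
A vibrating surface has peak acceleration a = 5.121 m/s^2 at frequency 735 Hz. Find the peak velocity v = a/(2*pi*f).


omega = 2*pi*f = 2*pi*735 = 4618.14 rad/s
v = a / omega = 5.121 / 4618.14 = 0.0011089 m/s


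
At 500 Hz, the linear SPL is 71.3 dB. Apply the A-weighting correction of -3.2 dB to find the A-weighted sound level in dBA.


A-weighting table: 500 Hz -> -3.2 dB correction
SPL_A = SPL + correction = 71.3 + (-3.2) = 68.1 dBA


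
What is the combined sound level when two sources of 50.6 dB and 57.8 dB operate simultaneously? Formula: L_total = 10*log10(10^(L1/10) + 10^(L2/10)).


10^(50.6/10) = 114815
10^(57.8/10) = 602560
Sum = 114815 + 602560 = 717375
L_total = 10*log10(717375) = 58.557 dB


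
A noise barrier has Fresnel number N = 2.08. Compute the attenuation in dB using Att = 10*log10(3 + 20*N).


3 + 20*N = 3 + 20*2.08 = 44.6
Att = 10*log10(44.6) = 16.493 dB


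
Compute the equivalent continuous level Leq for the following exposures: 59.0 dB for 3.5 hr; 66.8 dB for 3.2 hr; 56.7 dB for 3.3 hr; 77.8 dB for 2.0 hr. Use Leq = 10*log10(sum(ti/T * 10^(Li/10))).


T_total = 3.5 + 3.2 + 3.3 + 2.0 = 12.0 hr
(3.5/12.0) * 10^(59.0/10) = 231679
(3.2/12.0) * 10^(66.8/10) = 1.27635e+06
(3.3/12.0) * 10^(56.7/10) = 128627
(2.0/12.0) * 10^(77.8/10) = 1.00427e+07
Sum = 231679 + 1.27635e+06 + 128627 + 1.00427e+07 = 1.16794e+07
Leq = 10*log10(1.16794e+07) = 70.674 dB


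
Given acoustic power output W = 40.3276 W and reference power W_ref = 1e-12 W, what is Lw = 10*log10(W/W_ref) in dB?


W / W_ref = 40.3276 / 1e-12 = 4.03276e+13
Lw = 10 * log10(4.03276e+13) = 136.06 dB


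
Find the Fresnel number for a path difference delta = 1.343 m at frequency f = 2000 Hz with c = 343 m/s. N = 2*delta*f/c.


N = 2*delta*f/c = 2*delta/lambda, where lambda = c/f
lambda = 343 / 2000 = 0.1715 m
N = 2 * 1.343 / 0.1715 = 15.662


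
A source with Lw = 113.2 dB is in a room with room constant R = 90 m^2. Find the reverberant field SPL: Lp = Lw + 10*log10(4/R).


4/R = 4/90 = 0.0444444
Lp = 113.2 + 10*log10(0.0444444) = 99.678 dB


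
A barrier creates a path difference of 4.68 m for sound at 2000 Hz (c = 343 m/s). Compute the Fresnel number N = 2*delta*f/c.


N = 2*delta*f/c = 2*delta/lambda, where lambda = c/f
lambda = 343 / 2000 = 0.1715 m
N = 2 * 4.68 / 0.1715 = 54.577


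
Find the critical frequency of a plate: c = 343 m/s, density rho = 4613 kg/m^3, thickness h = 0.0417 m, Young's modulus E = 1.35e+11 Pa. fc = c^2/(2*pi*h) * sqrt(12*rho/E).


12*rho/E = 12*4613/1.35e+11 = 4.10044e-07
sqrt(12*rho/E) = sqrt(4.10044e-07) = 0.000640347
c^2/(2*pi*h) = 343^2/(2*pi*0.0417) = 449027
fc = 449027 * 0.000640347 = 287.53 Hz


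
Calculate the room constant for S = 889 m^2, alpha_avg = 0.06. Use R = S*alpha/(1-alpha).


R = 889 * 0.06 / (1 - 0.06) = 56.745 m^2


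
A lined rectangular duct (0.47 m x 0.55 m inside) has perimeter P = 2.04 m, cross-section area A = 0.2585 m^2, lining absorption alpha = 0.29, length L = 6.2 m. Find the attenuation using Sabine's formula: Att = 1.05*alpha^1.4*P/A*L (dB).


alpha^1.4 = 0.29^1.4 = 0.176749
Attenuation rate = 1.05 * alpha^1.4 * P / A
= 1.05 * 0.176749 * 2.04 / 0.2585 = 1.46459 dB/m
Total Att = 1.46459 * 6.2 = 9.0805 dB


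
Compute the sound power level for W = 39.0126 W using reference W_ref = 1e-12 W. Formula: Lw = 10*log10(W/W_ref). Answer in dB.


W / W_ref = 39.0126 / 1e-12 = 3.90126e+13
Lw = 10 * log10(3.90126e+13) = 135.91 dB


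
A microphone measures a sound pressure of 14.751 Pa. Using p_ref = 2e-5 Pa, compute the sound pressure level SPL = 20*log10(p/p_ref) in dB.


p / p_ref = 14.751 / 2e-5 = 737550
SPL = 20 * log10(737550) = 117.36 dB


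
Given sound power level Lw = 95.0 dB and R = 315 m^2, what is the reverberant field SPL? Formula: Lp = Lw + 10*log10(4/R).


4/R = 4/315 = 0.0126984
Lp = 95.0 + 10*log10(0.0126984) = 76.037 dB


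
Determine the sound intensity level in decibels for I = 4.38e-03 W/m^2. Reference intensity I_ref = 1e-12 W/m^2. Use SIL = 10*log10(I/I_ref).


I / I_ref = 4.38e-03 / 1e-12 = 4.38e+09
SIL = 10 * log10(4.38e+09) = 96.415 dB


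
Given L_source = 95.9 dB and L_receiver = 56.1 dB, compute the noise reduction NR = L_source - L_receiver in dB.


NR = L_source - L_receiver (difference between source and receiving room levels)
NR = 95.9 - 56.1 = 39.8 dB


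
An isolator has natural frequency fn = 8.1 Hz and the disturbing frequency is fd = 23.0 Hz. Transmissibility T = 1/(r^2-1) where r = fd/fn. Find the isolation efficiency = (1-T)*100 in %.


r = 23.0 / 8.1 = 2.83951
r^2 - 1 = 2.83951^2 - 1 = 7.06282
T = 1/7.06282 = 0.141587
Efficiency = (1 - 0.141587)*100 = 85.841 %


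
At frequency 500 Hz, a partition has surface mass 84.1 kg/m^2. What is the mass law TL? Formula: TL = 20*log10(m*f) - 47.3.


m * f = 84.1 * 500 = 42050
20*log10(42050) = 92.4753 dB
TL = 92.4753 - 47.3 = 45.175 dB


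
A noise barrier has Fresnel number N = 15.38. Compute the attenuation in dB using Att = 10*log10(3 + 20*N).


3 + 20*N = 3 + 20*15.38 = 310.6
Att = 10*log10(310.6) = 24.922 dB


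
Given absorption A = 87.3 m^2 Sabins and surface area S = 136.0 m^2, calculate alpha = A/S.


Absorption coefficient = absorbed power / incident power
alpha = A / S = 87.3 / 136.0 = 0.64191


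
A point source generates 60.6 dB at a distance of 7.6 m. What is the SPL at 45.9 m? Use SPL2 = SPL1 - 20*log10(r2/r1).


r2/r1 = 45.9/7.6 = 6.03947
Correction = 20*log10(6.03947) = 15.62 dB
SPL2 = 60.6 - 15.62 = 44.98 dB


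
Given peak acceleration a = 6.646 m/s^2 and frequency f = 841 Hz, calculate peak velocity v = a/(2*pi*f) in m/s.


omega = 2*pi*f = 2*pi*841 = 5284.16 rad/s
v = a / omega = 6.646 / 5284.16 = 0.0012577 m/s


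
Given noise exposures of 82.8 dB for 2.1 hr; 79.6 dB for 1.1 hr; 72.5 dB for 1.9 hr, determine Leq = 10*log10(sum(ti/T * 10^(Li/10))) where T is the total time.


T_total = 2.1 + 1.1 + 1.9 = 5.1 hr
(2.1/5.1) * 10^(82.8/10) = 7.84601e+07
(1.1/5.1) * 10^(79.6/10) = 1.96708e+07
(1.9/5.1) * 10^(72.5/10) = 6.62496e+06
Sum = 7.84601e+07 + 1.96708e+07 + 6.62496e+06 = 1.04756e+08
Leq = 10*log10(1.04756e+08) = 80.202 dB


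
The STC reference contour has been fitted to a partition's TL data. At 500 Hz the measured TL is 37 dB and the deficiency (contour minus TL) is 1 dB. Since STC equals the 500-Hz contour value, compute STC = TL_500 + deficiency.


By ASTM E413, STC = value of the fitted reference contour at 500 Hz.
Contour value at 500 Hz = TL_500 + deficiency = 37 + 1 = 38
STC = 38


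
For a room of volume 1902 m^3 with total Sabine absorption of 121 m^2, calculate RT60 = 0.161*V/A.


RT60 = 0.161 * 1902 / 121 = 2.5308 s


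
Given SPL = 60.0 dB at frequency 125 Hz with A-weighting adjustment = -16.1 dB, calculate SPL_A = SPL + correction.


A-weighting table: 125 Hz -> -16.1 dB correction
SPL_A = SPL + correction = 60.0 + (-16.1) = 43.9 dBA


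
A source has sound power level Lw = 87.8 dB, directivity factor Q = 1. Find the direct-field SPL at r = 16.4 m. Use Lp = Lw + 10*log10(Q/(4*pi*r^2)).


4*pi*r^2 = 4*pi*16.4^2 = 3379.85 m^2
Q / (4*pi*r^2) = 1 / 3379.85 = 0.000295871
Lp = 87.8 + 10*log10(0.000295871) = 52.511 dB


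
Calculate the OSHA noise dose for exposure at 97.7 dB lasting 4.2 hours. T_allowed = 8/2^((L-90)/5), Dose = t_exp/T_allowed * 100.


T_allowed = 8 / 2^((97.7 - 90)/5) = 2.75108 hr
Dose = 4.2 / 2.75108 * 100 = 152.67 %


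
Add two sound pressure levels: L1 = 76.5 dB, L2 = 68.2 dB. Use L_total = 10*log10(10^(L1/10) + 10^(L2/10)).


10^(76.5/10) = 4.46684e+07
10^(68.2/10) = 6.60693e+06
Sum = 4.46684e+07 + 6.60693e+06 = 5.12753e+07
L_total = 10*log10(5.12753e+07) = 77.099 dB


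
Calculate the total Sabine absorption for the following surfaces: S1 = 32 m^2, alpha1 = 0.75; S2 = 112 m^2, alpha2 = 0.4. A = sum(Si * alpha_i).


32 * 0.75 = 24
112 * 0.4 = 44.8
A_total = 24 + 44.8 = 68.8 m^2


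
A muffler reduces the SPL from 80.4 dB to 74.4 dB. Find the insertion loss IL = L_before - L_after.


Insertion loss = SPL without muffler - SPL with muffler
IL = 80.4 - 74.4 = 6 dB


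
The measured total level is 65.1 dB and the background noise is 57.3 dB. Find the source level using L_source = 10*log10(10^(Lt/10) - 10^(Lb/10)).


10^(65.1/10) = 3.23594e+06
10^(57.3/10) = 537032
Difference = 3.23594e+06 - 537032 = 2.69891e+06
L_source = 10*log10(2.69891e+06) = 64.312 dB


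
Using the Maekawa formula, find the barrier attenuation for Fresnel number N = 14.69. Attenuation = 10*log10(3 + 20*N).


3 + 20*N = 3 + 20*14.69 = 296.8
Att = 10*log10(296.8) = 24.725 dB


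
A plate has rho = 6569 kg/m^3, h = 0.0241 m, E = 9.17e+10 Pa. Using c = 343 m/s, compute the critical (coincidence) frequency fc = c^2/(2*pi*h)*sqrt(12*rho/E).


12*rho/E = 12*6569/9.17e+10 = 8.59629e-07
sqrt(12*rho/E) = sqrt(8.59629e-07) = 0.000927162
c^2/(2*pi*h) = 343^2/(2*pi*0.0241) = 776947
fc = 776947 * 0.000927162 = 720.36 Hz


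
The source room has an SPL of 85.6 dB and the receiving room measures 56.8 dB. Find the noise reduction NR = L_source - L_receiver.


NR = L_source - L_receiver (difference between source and receiving room levels)
NR = 85.6 - 56.8 = 28.8 dB


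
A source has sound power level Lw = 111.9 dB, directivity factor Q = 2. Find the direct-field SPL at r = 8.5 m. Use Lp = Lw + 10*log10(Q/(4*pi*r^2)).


4*pi*r^2 = 4*pi*8.5^2 = 907.92 m^2
Q / (4*pi*r^2) = 2 / 907.92 = 0.00220284
Lp = 111.9 + 10*log10(0.00220284) = 85.33 dB


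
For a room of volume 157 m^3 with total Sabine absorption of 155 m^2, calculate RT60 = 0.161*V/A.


RT60 = 0.161 * 157 / 155 = 0.16308 s


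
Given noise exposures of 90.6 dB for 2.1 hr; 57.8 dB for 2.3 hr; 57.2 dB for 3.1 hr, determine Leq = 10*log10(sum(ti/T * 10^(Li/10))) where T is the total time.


T_total = 2.1 + 2.3 + 3.1 = 7.5 hr
(2.1/7.5) * 10^(90.6/10) = 3.21483e+08
(2.3/7.5) * 10^(57.8/10) = 184785
(3.1/7.5) * 10^(57.2/10) = 216920
Sum = 3.21483e+08 + 184785 + 216920 = 3.21885e+08
Leq = 10*log10(3.21885e+08) = 85.077 dB


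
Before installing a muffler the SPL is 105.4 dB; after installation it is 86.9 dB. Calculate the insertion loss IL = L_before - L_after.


Insertion loss = SPL without muffler - SPL with muffler
IL = 105.4 - 86.9 = 18.5 dB


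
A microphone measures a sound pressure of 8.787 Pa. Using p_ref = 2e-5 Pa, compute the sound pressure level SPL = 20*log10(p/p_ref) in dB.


p / p_ref = 8.787 / 2e-5 = 439350
SPL = 20 * log10(439350) = 112.86 dB


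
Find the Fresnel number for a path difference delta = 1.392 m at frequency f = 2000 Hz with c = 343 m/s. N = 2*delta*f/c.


N = 2*delta*f/c = 2*delta/lambda, where lambda = c/f
lambda = 343 / 2000 = 0.1715 m
N = 2 * 1.392 / 0.1715 = 16.233


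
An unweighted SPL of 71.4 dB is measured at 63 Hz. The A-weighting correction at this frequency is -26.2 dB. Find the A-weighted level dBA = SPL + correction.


A-weighting table: 63 Hz -> -26.2 dB correction
SPL_A = SPL + correction = 71.4 + (-26.2) = 45.2 dBA


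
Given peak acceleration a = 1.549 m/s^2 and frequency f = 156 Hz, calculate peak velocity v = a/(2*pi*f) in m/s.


omega = 2*pi*f = 2*pi*156 = 980.177 rad/s
v = a / omega = 1.549 / 980.177 = 0.0015803 m/s


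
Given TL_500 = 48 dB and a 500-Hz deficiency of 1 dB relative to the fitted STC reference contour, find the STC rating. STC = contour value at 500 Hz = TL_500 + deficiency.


By ASTM E413, STC = value of the fitted reference contour at 500 Hz.
Contour value at 500 Hz = TL_500 + deficiency = 48 + 1 = 49
STC = 49


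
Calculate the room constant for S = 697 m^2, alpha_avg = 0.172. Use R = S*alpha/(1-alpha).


R = 697 * 0.172 / (1 - 0.172) = 144.79 m^2


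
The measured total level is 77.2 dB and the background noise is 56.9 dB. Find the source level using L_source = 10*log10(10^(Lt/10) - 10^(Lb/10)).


10^(77.2/10) = 5.24807e+07
10^(56.9/10) = 489779
Difference = 5.24807e+07 - 489779 = 5.19909e+07
L_source = 10*log10(5.19909e+07) = 77.159 dB


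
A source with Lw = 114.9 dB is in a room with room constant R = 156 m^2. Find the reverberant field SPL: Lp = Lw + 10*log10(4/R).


4/R = 4/156 = 0.025641
Lp = 114.9 + 10*log10(0.025641) = 98.989 dB


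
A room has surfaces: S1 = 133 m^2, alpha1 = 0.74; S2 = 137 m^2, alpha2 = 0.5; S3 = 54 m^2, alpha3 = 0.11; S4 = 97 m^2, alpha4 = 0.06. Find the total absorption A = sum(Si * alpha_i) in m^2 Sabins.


133 * 0.74 = 98.42
137 * 0.5 = 68.5
54 * 0.11 = 5.94
97 * 0.06 = 5.82
A_total = 98.42 + 68.5 + 5.94 + 5.82 = 178.68 m^2


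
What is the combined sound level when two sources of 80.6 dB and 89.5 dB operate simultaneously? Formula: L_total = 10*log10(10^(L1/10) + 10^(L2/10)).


10^(80.6/10) = 1.14815e+08
10^(89.5/10) = 8.91251e+08
Sum = 1.14815e+08 + 8.91251e+08 = 1.00607e+09
L_total = 10*log10(1.00607e+09) = 90.026 dB


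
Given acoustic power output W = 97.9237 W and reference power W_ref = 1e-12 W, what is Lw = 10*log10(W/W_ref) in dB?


W / W_ref = 97.9237 / 1e-12 = 9.79237e+13
Lw = 10 * log10(9.79237e+13) = 139.91 dB


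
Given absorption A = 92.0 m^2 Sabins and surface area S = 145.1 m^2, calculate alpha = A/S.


Absorption coefficient = absorbed power / incident power
alpha = A / S = 92.0 / 145.1 = 0.63405


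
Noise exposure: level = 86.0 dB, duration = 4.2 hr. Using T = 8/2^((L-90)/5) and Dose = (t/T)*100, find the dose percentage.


T_allowed = 8 / 2^((86.0 - 90)/5) = 13.9288 hr
Dose = 4.2 / 13.9288 * 100 = 30.153 %


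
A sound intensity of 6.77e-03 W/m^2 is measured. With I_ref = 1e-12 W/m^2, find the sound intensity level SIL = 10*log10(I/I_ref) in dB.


I / I_ref = 6.77e-03 / 1e-12 = 6.77e+09
SIL = 10 * log10(6.77e+09) = 98.306 dB


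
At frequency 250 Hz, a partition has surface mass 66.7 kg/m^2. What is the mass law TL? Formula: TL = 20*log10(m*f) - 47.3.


m * f = 66.7 * 250 = 16675
20*log10(16675) = 84.4413 dB
TL = 84.4413 - 47.3 = 37.141 dB


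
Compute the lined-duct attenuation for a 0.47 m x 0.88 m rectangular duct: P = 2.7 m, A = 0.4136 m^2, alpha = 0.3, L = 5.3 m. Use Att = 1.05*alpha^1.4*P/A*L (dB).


alpha^1.4 = 0.3^1.4 = 0.18534
Attenuation rate = 1.05 * alpha^1.4 * P / A
= 1.05 * 0.18534 * 2.7 / 0.4136 = 1.2704 dB/m
Total Att = 1.2704 * 5.3 = 6.7331 dB


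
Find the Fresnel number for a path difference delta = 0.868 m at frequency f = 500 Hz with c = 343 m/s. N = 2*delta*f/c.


N = 2*delta*f/c = 2*delta/lambda, where lambda = c/f
lambda = 343 / 500 = 0.686 m
N = 2 * 0.868 / 0.686 = 2.5306


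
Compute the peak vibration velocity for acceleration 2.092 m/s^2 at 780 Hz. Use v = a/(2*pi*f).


omega = 2*pi*f = 2*pi*780 = 4900.88 rad/s
v = a / omega = 2.092 / 4900.88 = 0.00042686 m/s


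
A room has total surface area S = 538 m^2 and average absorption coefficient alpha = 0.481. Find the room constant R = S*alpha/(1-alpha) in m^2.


R = 538 * 0.481 / (1 - 0.481) = 498.61 m^2


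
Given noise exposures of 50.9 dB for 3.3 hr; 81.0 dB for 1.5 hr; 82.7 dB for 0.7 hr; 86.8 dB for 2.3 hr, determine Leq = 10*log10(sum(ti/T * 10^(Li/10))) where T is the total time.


T_total = 3.3 + 1.5 + 0.7 + 2.3 = 7.8 hr
(3.3/7.8) * 10^(50.9/10) = 52049.8
(1.5/7.8) * 10^(81.0/10) = 2.42101e+07
(0.7/7.8) * 10^(82.7/10) = 1.6711e+07
(2.3/7.8) * 10^(86.8/10) = 1.41135e+08
Sum = 52049.8 + 2.42101e+07 + 1.6711e+07 + 1.41135e+08 = 1.82108e+08
Leq = 10*log10(1.82108e+08) = 82.603 dB


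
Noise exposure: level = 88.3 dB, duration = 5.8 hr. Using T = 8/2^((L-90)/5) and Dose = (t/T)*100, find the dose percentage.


T_allowed = 8 / 2^((88.3 - 90)/5) = 10.1261 hr
Dose = 5.8 / 10.1261 * 100 = 57.278 %


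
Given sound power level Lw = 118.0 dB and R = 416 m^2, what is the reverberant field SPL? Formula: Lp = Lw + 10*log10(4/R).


4/R = 4/416 = 0.00961538
Lp = 118.0 + 10*log10(0.00961538) = 97.83 dB


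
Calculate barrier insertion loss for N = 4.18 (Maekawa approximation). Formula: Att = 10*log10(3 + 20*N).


3 + 20*N = 3 + 20*4.18 = 86.6
Att = 10*log10(86.6) = 19.375 dB


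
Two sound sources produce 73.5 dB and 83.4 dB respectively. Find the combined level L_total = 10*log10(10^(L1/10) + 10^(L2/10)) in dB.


10^(73.5/10) = 2.23872e+07
10^(83.4/10) = 2.18776e+08
Sum = 2.23872e+07 + 2.18776e+08 = 2.41163e+08
L_total = 10*log10(2.41163e+08) = 83.823 dB


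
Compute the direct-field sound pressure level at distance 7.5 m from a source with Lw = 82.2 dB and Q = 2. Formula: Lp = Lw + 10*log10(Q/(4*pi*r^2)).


4*pi*r^2 = 4*pi*7.5^2 = 706.858 m^2
Q / (4*pi*r^2) = 2 / 706.858 = 0.00282942
Lp = 82.2 + 10*log10(0.00282942) = 56.717 dB


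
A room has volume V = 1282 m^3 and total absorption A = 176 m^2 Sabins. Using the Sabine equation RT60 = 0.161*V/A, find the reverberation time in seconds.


RT60 = 0.161 * 1282 / 176 = 1.1727 s


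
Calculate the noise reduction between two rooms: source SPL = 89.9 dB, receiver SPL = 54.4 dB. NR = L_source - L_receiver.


NR = L_source - L_receiver (difference between source and receiving room levels)
NR = 89.9 - 54.4 = 35.5 dB


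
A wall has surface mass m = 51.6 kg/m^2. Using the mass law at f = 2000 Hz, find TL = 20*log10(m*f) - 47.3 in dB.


m * f = 51.6 * 2000 = 103200
20*log10(103200) = 100.274 dB
TL = 100.274 - 47.3 = 52.974 dB


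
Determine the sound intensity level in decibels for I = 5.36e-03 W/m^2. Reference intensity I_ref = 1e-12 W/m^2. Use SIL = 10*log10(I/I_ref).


I / I_ref = 5.36e-03 / 1e-12 = 5.36e+09
SIL = 10 * log10(5.36e+09) = 97.292 dB


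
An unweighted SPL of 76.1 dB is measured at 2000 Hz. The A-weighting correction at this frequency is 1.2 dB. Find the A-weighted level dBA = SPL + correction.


A-weighting table: 2000 Hz -> 1.2 dB correction
SPL_A = SPL + correction = 76.1 + (1.2) = 77.3 dBA


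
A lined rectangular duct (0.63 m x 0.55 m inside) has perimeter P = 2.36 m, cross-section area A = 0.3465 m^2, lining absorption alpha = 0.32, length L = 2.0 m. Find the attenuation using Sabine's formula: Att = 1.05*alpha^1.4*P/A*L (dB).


alpha^1.4 = 0.32^1.4 = 0.202866
Attenuation rate = 1.05 * alpha^1.4 * P / A
= 1.05 * 0.202866 * 2.36 / 0.3465 = 1.4508 dB/m
Total Att = 1.4508 * 2.0 = 2.9016 dB


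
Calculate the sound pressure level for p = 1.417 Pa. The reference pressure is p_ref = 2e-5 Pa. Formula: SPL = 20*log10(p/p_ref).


p / p_ref = 1.417 / 2e-5 = 70850
SPL = 20 * log10(70850) = 97.007 dB


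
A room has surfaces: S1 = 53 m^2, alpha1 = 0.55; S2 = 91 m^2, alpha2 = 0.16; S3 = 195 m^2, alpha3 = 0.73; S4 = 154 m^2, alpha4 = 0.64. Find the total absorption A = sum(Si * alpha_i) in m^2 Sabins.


53 * 0.55 = 29.15
91 * 0.16 = 14.56
195 * 0.73 = 142.35
154 * 0.64 = 98.56
A_total = 29.15 + 14.56 + 142.35 + 98.56 = 284.62 m^2


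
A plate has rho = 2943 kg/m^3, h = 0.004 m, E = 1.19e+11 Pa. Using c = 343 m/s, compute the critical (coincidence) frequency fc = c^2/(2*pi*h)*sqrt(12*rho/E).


12*rho/E = 12*2943/1.19e+11 = 2.96773e-07
sqrt(12*rho/E) = sqrt(2.96773e-07) = 0.000544769
c^2/(2*pi*h) = 343^2/(2*pi*0.004) = 4.6811e+06
fc = 4.6811e+06 * 0.000544769 = 2550.1 Hz


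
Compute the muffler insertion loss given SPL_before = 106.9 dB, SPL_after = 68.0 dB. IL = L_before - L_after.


Insertion loss = SPL without muffler - SPL with muffler
IL = 106.9 - 68.0 = 38.9 dB


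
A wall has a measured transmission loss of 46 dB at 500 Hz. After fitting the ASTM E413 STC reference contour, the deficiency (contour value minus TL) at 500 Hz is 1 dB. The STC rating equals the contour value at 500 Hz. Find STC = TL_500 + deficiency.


By ASTM E413, STC = value of the fitted reference contour at 500 Hz.
Contour value at 500 Hz = TL_500 + deficiency = 46 + 1 = 47
STC = 47


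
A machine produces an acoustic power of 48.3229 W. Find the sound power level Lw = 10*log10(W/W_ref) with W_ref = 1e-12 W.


W / W_ref = 48.3229 / 1e-12 = 4.83229e+13
Lw = 10 * log10(4.83229e+13) = 136.84 dB


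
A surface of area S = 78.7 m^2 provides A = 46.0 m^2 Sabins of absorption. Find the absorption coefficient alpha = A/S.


Absorption coefficient = absorbed power / incident power
alpha = A / S = 46.0 / 78.7 = 0.5845


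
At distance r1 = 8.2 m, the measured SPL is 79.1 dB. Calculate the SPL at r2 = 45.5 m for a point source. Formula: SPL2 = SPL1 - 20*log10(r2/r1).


r2/r1 = 45.5/8.2 = 5.54878
Correction = 20*log10(5.54878) = 14.884 dB
SPL2 = 79.1 - 14.884 = 64.216 dB


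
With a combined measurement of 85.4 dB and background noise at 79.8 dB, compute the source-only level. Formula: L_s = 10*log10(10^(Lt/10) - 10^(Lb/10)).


10^(85.4/10) = 3.46737e+08
10^(79.8/10) = 9.54993e+07
Difference = 3.46737e+08 - 9.54993e+07 = 2.51238e+08
L_source = 10*log10(2.51238e+08) = 84.001 dB


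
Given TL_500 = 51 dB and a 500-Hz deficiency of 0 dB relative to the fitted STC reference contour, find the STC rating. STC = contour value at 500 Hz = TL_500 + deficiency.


By ASTM E413, STC = value of the fitted reference contour at 500 Hz.
Contour value at 500 Hz = TL_500 + deficiency = 51 + 0 = 51
STC = 51


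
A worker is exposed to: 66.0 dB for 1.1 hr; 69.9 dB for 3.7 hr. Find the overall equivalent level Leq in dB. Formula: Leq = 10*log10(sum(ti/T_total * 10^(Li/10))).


T_total = 1.1 + 3.7 = 4.8 hr
(1.1/4.8) * 10^(66.0/10) = 912329
(3.7/4.8) * 10^(69.9/10) = 7.53287e+06
Sum = 912329 + 7.53287e+06 = 8.4452e+06
Leq = 10*log10(8.4452e+06) = 69.266 dB


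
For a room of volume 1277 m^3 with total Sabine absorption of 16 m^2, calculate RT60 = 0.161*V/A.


RT60 = 0.161 * 1277 / 16 = 12.85 s


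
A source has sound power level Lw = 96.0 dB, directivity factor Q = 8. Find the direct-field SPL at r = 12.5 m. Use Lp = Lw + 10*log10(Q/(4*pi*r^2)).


4*pi*r^2 = 4*pi*12.5^2 = 1963.5 m^2
Q / (4*pi*r^2) = 8 / 1963.5 = 0.00407436
Lp = 96.0 + 10*log10(0.00407436) = 72.101 dB


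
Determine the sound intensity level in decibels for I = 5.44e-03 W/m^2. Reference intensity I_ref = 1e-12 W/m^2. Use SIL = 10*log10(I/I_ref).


I / I_ref = 5.44e-03 / 1e-12 = 5.44e+09
SIL = 10 * log10(5.44e+09) = 97.356 dB


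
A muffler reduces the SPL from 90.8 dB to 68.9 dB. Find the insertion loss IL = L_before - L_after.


Insertion loss = SPL without muffler - SPL with muffler
IL = 90.8 - 68.9 = 21.9 dB


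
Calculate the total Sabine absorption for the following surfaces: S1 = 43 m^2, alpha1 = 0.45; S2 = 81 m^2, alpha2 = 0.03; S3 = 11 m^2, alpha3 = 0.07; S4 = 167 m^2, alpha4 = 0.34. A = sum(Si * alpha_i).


43 * 0.45 = 19.35
81 * 0.03 = 2.43
11 * 0.07 = 0.77
167 * 0.34 = 56.78
A_total = 19.35 + 2.43 + 0.77 + 56.78 = 79.33 m^2


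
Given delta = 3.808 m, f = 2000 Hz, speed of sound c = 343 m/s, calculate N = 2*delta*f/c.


N = 2*delta*f/c = 2*delta/lambda, where lambda = c/f
lambda = 343 / 2000 = 0.1715 m
N = 2 * 3.808 / 0.1715 = 44.408


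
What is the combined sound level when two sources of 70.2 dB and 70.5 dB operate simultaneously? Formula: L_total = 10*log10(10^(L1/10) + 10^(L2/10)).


10^(70.2/10) = 1.04713e+07
10^(70.5/10) = 1.12202e+07
Sum = 1.04713e+07 + 1.12202e+07 = 2.16915e+07
L_total = 10*log10(2.16915e+07) = 73.363 dB


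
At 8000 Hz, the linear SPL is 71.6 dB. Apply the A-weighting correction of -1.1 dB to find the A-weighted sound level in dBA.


A-weighting table: 8000 Hz -> -1.1 dB correction
SPL_A = SPL + correction = 71.6 + (-1.1) = 70.5 dBA


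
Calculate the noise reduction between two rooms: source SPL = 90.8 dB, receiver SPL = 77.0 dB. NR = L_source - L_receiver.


NR = L_source - L_receiver (difference between source and receiving room levels)
NR = 90.8 - 77.0 = 13.8 dB


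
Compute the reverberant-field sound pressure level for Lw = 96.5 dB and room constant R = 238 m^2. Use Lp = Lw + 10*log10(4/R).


4/R = 4/238 = 0.0168067
Lp = 96.5 + 10*log10(0.0168067) = 78.755 dB


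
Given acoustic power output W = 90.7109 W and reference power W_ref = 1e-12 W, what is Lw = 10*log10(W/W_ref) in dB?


W / W_ref = 90.7109 / 1e-12 = 9.07109e+13
Lw = 10 * log10(9.07109e+13) = 139.58 dB


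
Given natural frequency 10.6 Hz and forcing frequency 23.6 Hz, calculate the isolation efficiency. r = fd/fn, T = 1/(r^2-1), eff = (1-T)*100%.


r = 23.6 / 10.6 = 2.22642
r^2 - 1 = 2.22642^2 - 1 = 3.95695
T = 1/3.95695 = 0.25272
Efficiency = (1 - 0.25272)*100 = 74.728 %


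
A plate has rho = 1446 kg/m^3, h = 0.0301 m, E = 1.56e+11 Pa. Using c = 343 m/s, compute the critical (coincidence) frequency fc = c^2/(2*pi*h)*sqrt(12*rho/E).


12*rho/E = 12*1446/1.56e+11 = 1.11231e-07
sqrt(12*rho/E) = sqrt(1.11231e-07) = 0.000333513
c^2/(2*pi*h) = 343^2/(2*pi*0.0301) = 622074
fc = 622074 * 0.000333513 = 207.47 Hz


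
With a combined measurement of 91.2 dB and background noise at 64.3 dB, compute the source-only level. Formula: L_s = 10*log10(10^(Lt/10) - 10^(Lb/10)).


10^(91.2/10) = 1.31826e+09
10^(64.3/10) = 2.69153e+06
Difference = 1.31826e+09 - 2.69153e+06 = 1.31557e+09
L_source = 10*log10(1.31557e+09) = 91.191 dB


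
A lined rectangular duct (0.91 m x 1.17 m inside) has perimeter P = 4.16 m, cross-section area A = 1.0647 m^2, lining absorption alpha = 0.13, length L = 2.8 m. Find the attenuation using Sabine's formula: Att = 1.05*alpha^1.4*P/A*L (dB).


alpha^1.4 = 0.13^1.4 = 0.0574805
Attenuation rate = 1.05 * alpha^1.4 * P / A
= 1.05 * 0.0574805 * 4.16 / 1.0647 = 0.235817 dB/m
Total Att = 0.235817 * 2.8 = 0.66029 dB


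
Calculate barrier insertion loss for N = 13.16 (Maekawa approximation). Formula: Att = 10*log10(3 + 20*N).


3 + 20*N = 3 + 20*13.16 = 266.2
Att = 10*log10(266.2) = 24.252 dB


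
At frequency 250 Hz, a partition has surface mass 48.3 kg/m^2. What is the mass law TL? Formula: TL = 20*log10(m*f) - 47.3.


m * f = 48.3 * 250 = 12075
20*log10(12075) = 81.6377 dB
TL = 81.6377 - 47.3 = 34.338 dB


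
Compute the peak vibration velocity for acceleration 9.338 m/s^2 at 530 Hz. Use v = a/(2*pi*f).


omega = 2*pi*f = 2*pi*530 = 3330.09 rad/s
v = a / omega = 9.338 / 3330.09 = 0.0028041 m/s


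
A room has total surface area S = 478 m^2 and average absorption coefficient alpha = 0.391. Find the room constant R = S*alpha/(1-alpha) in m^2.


R = 478 * 0.391 / (1 - 0.391) = 306.89 m^2


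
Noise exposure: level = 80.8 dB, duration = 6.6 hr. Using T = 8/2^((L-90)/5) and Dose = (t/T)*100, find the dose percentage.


T_allowed = 8 / 2^((80.8 - 90)/5) = 28.6408 hr
Dose = 6.6 / 28.6408 * 100 = 23.044 %


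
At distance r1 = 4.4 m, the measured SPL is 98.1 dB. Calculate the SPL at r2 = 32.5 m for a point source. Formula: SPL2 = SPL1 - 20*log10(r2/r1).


r2/r1 = 32.5/4.4 = 7.38636
Correction = 20*log10(7.38636) = 17.3686 dB
SPL2 = 98.1 - 17.3686 = 80.731 dB


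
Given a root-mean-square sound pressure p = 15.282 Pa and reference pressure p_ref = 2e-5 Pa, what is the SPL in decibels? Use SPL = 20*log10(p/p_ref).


p / p_ref = 15.282 / 2e-5 = 764100
SPL = 20 * log10(764100) = 117.66 dB


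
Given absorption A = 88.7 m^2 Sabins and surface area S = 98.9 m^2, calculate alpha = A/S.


Absorption coefficient = absorbed power / incident power
alpha = A / S = 88.7 / 98.9 = 0.89687


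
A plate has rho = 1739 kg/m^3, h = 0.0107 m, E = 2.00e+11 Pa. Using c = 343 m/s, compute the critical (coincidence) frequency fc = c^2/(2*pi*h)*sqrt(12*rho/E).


12*rho/E = 12*1739/2.00e+11 = 1.0434e-07
sqrt(12*rho/E) = sqrt(1.0434e-07) = 0.000323017
c^2/(2*pi*h) = 343^2/(2*pi*0.0107) = 1.74995e+06
fc = 1.74995e+06 * 0.000323017 = 565.26 Hz


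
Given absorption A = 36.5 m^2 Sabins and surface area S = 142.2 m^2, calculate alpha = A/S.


Absorption coefficient = absorbed power / incident power
alpha = A / S = 36.5 / 142.2 = 0.25668


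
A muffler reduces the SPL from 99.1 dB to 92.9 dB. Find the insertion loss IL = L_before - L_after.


Insertion loss = SPL without muffler - SPL with muffler
IL = 99.1 - 92.9 = 6.2 dB


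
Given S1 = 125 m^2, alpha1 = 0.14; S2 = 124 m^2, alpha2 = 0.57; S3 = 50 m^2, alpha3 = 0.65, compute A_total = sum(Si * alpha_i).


125 * 0.14 = 17.5
124 * 0.57 = 70.68
50 * 0.65 = 32.5
A_total = 17.5 + 70.68 + 32.5 = 120.68 m^2


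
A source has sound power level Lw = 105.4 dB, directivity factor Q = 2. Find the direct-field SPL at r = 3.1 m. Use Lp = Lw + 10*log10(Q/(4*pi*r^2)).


4*pi*r^2 = 4*pi*3.1^2 = 120.763 m^2
Q / (4*pi*r^2) = 2 / 120.763 = 0.0165614
Lp = 105.4 + 10*log10(0.0165614) = 87.591 dB


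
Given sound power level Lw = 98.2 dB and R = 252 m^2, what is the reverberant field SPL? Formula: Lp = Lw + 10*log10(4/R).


4/R = 4/252 = 0.015873
Lp = 98.2 + 10*log10(0.015873) = 80.207 dB


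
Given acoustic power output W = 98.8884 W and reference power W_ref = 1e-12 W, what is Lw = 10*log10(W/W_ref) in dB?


W / W_ref = 98.8884 / 1e-12 = 9.88884e+13
Lw = 10 * log10(9.88884e+13) = 139.95 dB


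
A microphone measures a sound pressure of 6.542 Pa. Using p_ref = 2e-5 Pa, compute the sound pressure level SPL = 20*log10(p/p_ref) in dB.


p / p_ref = 6.542 / 2e-5 = 327100
SPL = 20 * log10(327100) = 110.29 dB


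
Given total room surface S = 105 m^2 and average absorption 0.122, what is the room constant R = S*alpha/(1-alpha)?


R = 105 * 0.122 / (1 - 0.122) = 14.59 m^2


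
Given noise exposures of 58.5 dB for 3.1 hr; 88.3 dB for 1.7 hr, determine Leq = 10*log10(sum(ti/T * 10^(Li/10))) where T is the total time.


T_total = 3.1 + 1.7 = 4.8 hr
(3.1/4.8) * 10^(58.5/10) = 457215
(1.7/4.8) * 10^(88.3/10) = 2.39446e+08
Sum = 457215 + 2.39446e+08 = 2.39903e+08
Leq = 10*log10(2.39903e+08) = 83.8 dB


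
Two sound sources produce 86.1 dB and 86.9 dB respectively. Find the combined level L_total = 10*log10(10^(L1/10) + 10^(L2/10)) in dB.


10^(86.1/10) = 4.0738e+08
10^(86.9/10) = 4.89779e+08
Sum = 4.0738e+08 + 4.89779e+08 = 8.97159e+08
L_total = 10*log10(8.97159e+08) = 89.529 dB


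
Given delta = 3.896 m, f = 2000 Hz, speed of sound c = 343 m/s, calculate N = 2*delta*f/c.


N = 2*delta*f/c = 2*delta/lambda, where lambda = c/f
lambda = 343 / 2000 = 0.1715 m
N = 2 * 3.896 / 0.1715 = 45.434


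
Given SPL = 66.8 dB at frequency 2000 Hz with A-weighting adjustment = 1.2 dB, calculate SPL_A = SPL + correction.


A-weighting table: 2000 Hz -> 1.2 dB correction
SPL_A = SPL + correction = 66.8 + (1.2) = 68 dBA


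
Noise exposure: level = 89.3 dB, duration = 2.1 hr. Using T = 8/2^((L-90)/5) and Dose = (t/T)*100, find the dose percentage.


T_allowed = 8 / 2^((89.3 - 90)/5) = 8.81524 hr
Dose = 2.1 / 8.81524 * 100 = 23.822 %


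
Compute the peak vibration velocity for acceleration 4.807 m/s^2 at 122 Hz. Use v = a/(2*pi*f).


omega = 2*pi*f = 2*pi*122 = 766.549 rad/s
v = a / omega = 4.807 / 766.549 = 0.006271 m/s


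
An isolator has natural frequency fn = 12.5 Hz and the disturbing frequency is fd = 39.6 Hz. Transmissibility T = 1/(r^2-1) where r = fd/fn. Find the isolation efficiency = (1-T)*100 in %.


r = 39.6 / 12.5 = 3.168
r^2 - 1 = 3.168^2 - 1 = 9.03622
T = 1/9.03622 = 0.110666
Efficiency = (1 - 0.110666)*100 = 88.933 %


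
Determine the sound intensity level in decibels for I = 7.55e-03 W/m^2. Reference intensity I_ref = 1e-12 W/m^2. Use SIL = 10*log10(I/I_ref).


I / I_ref = 7.55e-03 / 1e-12 = 7.55e+09
SIL = 10 * log10(7.55e+09) = 98.779 dB


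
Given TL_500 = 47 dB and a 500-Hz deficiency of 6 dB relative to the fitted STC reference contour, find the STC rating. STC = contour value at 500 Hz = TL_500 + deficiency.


By ASTM E413, STC = value of the fitted reference contour at 500 Hz.
Contour value at 500 Hz = TL_500 + deficiency = 47 + 6 = 53
STC = 53
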